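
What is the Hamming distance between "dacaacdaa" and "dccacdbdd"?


Comparing "dacaacdaa" and "dccacdbdd" position by position:
  Position 0: 'd' vs 'd' => same
  Position 1: 'a' vs 'c' => differ
  Position 2: 'c' vs 'c' => same
  Position 3: 'a' vs 'a' => same
  Position 4: 'a' vs 'c' => differ
  Position 5: 'c' vs 'd' => differ
  Position 6: 'd' vs 'b' => differ
  Position 7: 'a' vs 'd' => differ
  Position 8: 'a' vs 'd' => differ
Total differences (Hamming distance): 6

6


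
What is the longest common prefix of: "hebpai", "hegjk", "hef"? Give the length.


Words: hebpai, hegjk, hef
  Position 0: all 'h' => match
  Position 1: all 'e' => match
  Position 2: ('b', 'g', 'f') => mismatch, stop
LCP = "he" (length 2)

2


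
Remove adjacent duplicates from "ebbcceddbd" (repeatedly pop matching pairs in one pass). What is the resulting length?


Input: ebbcceddbd
Stack-based adjacent duplicate removal:
  Read 'e': push. Stack: e
  Read 'b': push. Stack: eb
  Read 'b': matches stack top 'b' => pop. Stack: e
  Read 'c': push. Stack: ec
  Read 'c': matches stack top 'c' => pop. Stack: e
  Read 'e': matches stack top 'e' => pop. Stack: (empty)
  Read 'd': push. Stack: d
  Read 'd': matches stack top 'd' => pop. Stack: (empty)
  Read 'b': push. Stack: b
  Read 'd': push. Stack: bd
Final stack: "bd" (length 2)

2


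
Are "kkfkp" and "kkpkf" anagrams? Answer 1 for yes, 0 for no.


Strings: "kkfkp", "kkpkf"
Sorted first:  fkkkp
Sorted second: fkkkp
Sorted forms match => anagrams

1


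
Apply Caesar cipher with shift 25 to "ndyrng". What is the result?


Caesar cipher: shift "ndyrng" by 25
  'n' (pos 13) + 25 = pos 12 = 'm'
  'd' (pos 3) + 25 = pos 2 = 'c'
  'y' (pos 24) + 25 = pos 23 = 'x'
  'r' (pos 17) + 25 = pos 16 = 'q'
  'n' (pos 13) + 25 = pos 12 = 'm'
  'g' (pos 6) + 25 = pos 5 = 'f'
Result: mcxqmf

mcxqmf


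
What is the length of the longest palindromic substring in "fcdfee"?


Input: "fcdfee"
Checking substrings for palindromes:
  [4:6] "ee" (len 2) => palindrome
Longest palindromic substring: "ee" with length 2

2


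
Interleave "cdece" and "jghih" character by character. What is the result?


Interleaving "cdece" and "jghih":
  Position 0: 'c' from first, 'j' from second => "cj"
  Position 1: 'd' from first, 'g' from second => "dg"
  Position 2: 'e' from first, 'h' from second => "eh"
  Position 3: 'c' from first, 'i' from second => "ci"
  Position 4: 'e' from first, 'h' from second => "eh"
Result: cjdgehcieh

cjdgehcieh


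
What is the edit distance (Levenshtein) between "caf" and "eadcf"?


Computing edit distance: "caf" -> "eadcf"
DP table:
           e    a    d    c    f
      0    1    2    3    4    5
  c   1    1    2    3    3    4
  a   2    2    1    2    3    4
  f   3    3    2    2    3    3
Edit distance = dp[3][5] = 3

3


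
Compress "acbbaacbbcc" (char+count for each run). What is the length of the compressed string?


Input: acbbaacbbcc
Runs:
  'a' x 1 => "a1"
  'c' x 1 => "c1"
  'b' x 2 => "b2"
  'a' x 2 => "a2"
  'c' x 1 => "c1"
  'b' x 2 => "b2"
  'c' x 2 => "c2"
Compressed: "a1c1b2a2c1b2c2"
Compressed length: 14

14


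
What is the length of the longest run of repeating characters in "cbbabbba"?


Input: "cbbabbba"
Scanning for longest run:
  Position 1 ('b'): new char, reset run to 1
  Position 2 ('b'): continues run of 'b', length=2
  Position 3 ('a'): new char, reset run to 1
  Position 4 ('b'): new char, reset run to 1
  Position 5 ('b'): continues run of 'b', length=2
  Position 6 ('b'): continues run of 'b', length=3
  Position 7 ('a'): new char, reset run to 1
Longest run: 'b' with length 3

3


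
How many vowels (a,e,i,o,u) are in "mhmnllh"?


Input: mhmnllh
Checking each character:
  'm' at position 0: consonant
  'h' at position 1: consonant
  'm' at position 2: consonant
  'n' at position 3: consonant
  'l' at position 4: consonant
  'l' at position 5: consonant
  'h' at position 6: consonant
Total vowels: 0

0


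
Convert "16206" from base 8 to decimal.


Input: "16206" in base 8
Positional expansion:
  Digit '1' (value 1) x 8^4 = 4096
  Digit '6' (value 6) x 8^3 = 3072
  Digit '2' (value 2) x 8^2 = 128
  Digit '0' (value 0) x 8^1 = 0
  Digit '6' (value 6) x 8^0 = 6
Sum = 7302

7302


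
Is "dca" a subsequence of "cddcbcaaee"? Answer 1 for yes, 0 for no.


Check if "dca" is a subsequence of "cddcbcaaee"
Greedy scan:
  Position 0 ('c'): no match needed
  Position 1 ('d'): matches sub[0] = 'd'
  Position 2 ('d'): no match needed
  Position 3 ('c'): matches sub[1] = 'c'
  Position 4 ('b'): no match needed
  Position 5 ('c'): no match needed
  Position 6 ('a'): matches sub[2] = 'a'
  Position 7 ('a'): no match needed
  Position 8 ('e'): no match needed
  Position 9 ('e'): no match needed
All 3 characters matched => is a subsequence

1


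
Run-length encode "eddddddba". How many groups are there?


Input: eddddddba
Scanning for consecutive runs:
  Group 1: 'e' x 1 (positions 0-0)
  Group 2: 'd' x 6 (positions 1-6)
  Group 3: 'b' x 1 (positions 7-7)
  Group 4: 'a' x 1 (positions 8-8)
Total groups: 4

4


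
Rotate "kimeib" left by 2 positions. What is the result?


Input: "kimeib", rotate left by 2
First 2 characters: "ki"
Remaining characters: "meib"
Concatenate remaining + first: "meib" + "ki" = "meibki"

meibki


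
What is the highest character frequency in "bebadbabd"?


Input: bebadbabd
Character counts:
  'a': 2
  'b': 4
  'd': 2
  'e': 1
Maximum frequency: 4

4


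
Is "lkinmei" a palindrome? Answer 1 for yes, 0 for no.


Input: lkinmei
Reversed: iemnikl
  Compare pos 0 ('l') with pos 6 ('i'): MISMATCH
  Compare pos 1 ('k') with pos 5 ('e'): MISMATCH
  Compare pos 2 ('i') with pos 4 ('m'): MISMATCH
Result: not a palindrome

0


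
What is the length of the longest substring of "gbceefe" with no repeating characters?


Input: "gbceefe"
Sliding window (track last position of each char):
  Position 0 ('g'): window [0,0] length 1 -- new best
  Position 1 ('b'): window [0,1] length 2 -- new best
  Position 2 ('c'): window [0,2] length 3 -- new best
  Position 3 ('e'): window [0,3] length 4 -- new best
  Position 4 ('e'): repeat (last at 3), move window start to 4
  Position 4 ('e'): window [4,4] length 1
  Position 5 ('f'): window [4,5] length 2
  Position 6 ('e'): repeat (last at 4), move window start to 5
  Position 6 ('e'): window [5,6] length 2
Longest substring with no repeats: "gbce" with length 4

4


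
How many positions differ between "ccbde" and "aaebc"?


Comparing "ccbde" and "aaebc" position by position:
  Position 0: 'c' vs 'a' => DIFFER
  Position 1: 'c' vs 'a' => DIFFER
  Position 2: 'b' vs 'e' => DIFFER
  Position 3: 'd' vs 'b' => DIFFER
  Position 4: 'e' vs 'c' => DIFFER
Positions that differ: 5

5


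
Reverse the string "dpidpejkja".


Input: dpidpejkja
Reading characters right to left:
  Position 9: 'a'
  Position 8: 'j'
  Position 7: 'k'
  Position 6: 'j'
  Position 5: 'e'
  Position 4: 'p'
  Position 3: 'd'
  Position 2: 'i'
  Position 1: 'p'
  Position 0: 'd'
Reversed: ajkjepdipd

ajkjepdipd


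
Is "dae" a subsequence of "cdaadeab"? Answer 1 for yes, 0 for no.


Check if "dae" is a subsequence of "cdaadeab"
Greedy scan:
  Position 0 ('c'): no match needed
  Position 1 ('d'): matches sub[0] = 'd'
  Position 2 ('a'): matches sub[1] = 'a'
  Position 3 ('a'): no match needed
  Position 4 ('d'): no match needed
  Position 5 ('e'): matches sub[2] = 'e'
  Position 6 ('a'): no match needed
  Position 7 ('b'): no match needed
All 3 characters matched => is a subsequence

1


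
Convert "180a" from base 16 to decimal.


Input: "180a" in base 16
Positional expansion:
  Digit '1' (value 1) x 16^3 = 4096
  Digit '8' (value 8) x 16^2 = 2048
  Digit '0' (value 0) x 16^1 = 0
  Digit 'a' (value 10) x 16^0 = 10
Sum = 6154

6154


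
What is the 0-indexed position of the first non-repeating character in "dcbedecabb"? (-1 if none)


Input: dcbedecabb
Character frequencies:
  'a': 1
  'b': 3
  'c': 2
  'd': 2
  'e': 2
Scanning left to right for freq == 1:
  Position 0 ('d'): freq=2, skip
  Position 1 ('c'): freq=2, skip
  Position 2 ('b'): freq=3, skip
  Position 3 ('e'): freq=2, skip
  Position 4 ('d'): freq=2, skip
  Position 5 ('e'): freq=2, skip
  Position 6 ('c'): freq=2, skip
  Position 7 ('a'): unique! => answer = 7

7


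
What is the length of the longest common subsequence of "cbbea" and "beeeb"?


LCS of "cbbea" and "beeeb"
DP table:
           b    e    e    e    b
      0    0    0    0    0    0
  c   0    0    0    0    0    0
  b   0    1    1    1    1    1
  b   0    1    1    1    1    2
  e   0    1    2    2    2    2
  a   0    1    2    2    2    2
LCS length = dp[5][5] = 2

2


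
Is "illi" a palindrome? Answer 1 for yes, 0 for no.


Input: illi
Reversed: illi
  Compare pos 0 ('i') with pos 3 ('i'): match
  Compare pos 1 ('l') with pos 2 ('l'): match
Result: palindrome

1


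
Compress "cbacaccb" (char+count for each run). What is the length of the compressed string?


Input: cbacaccb
Runs:
  'c' x 1 => "c1"
  'b' x 1 => "b1"
  'a' x 1 => "a1"
  'c' x 1 => "c1"
  'a' x 1 => "a1"
  'c' x 2 => "c2"
  'b' x 1 => "b1"
Compressed: "c1b1a1c1a1c2b1"
Compressed length: 14

14


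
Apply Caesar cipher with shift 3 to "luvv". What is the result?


Caesar cipher: shift "luvv" by 3
  'l' (pos 11) + 3 = pos 14 = 'o'
  'u' (pos 20) + 3 = pos 23 = 'x'
  'v' (pos 21) + 3 = pos 24 = 'y'
  'v' (pos 21) + 3 = pos 24 = 'y'
Result: oxyy

oxyy


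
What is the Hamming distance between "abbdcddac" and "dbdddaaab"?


Comparing "abbdcddac" and "dbdddaaab" position by position:
  Position 0: 'a' vs 'd' => differ
  Position 1: 'b' vs 'b' => same
  Position 2: 'b' vs 'd' => differ
  Position 3: 'd' vs 'd' => same
  Position 4: 'c' vs 'd' => differ
  Position 5: 'd' vs 'a' => differ
  Position 6: 'd' vs 'a' => differ
  Position 7: 'a' vs 'a' => same
  Position 8: 'c' vs 'b' => differ
Total differences (Hamming distance): 6

6


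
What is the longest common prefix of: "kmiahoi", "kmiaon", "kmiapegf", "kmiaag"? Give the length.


Words: kmiahoi, kmiaon, kmiapegf, kmiaag
  Position 0: all 'k' => match
  Position 1: all 'm' => match
  Position 2: all 'i' => match
  Position 3: all 'a' => match
  Position 4: ('h', 'o', 'p', 'a') => mismatch, stop
LCP = "kmia" (length 4)

4


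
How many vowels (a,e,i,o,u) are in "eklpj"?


Input: eklpj
Checking each character:
  'e' at position 0: vowel (running total: 1)
  'k' at position 1: consonant
  'l' at position 2: consonant
  'p' at position 3: consonant
  'j' at position 4: consonant
Total vowels: 1

1


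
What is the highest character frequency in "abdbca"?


Input: abdbca
Character counts:
  'a': 2
  'b': 2
  'c': 1
  'd': 1
Maximum frequency: 2

2


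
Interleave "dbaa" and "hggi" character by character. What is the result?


Interleaving "dbaa" and "hggi":
  Position 0: 'd' from first, 'h' from second => "dh"
  Position 1: 'b' from first, 'g' from second => "bg"
  Position 2: 'a' from first, 'g' from second => "ag"
  Position 3: 'a' from first, 'i' from second => "ai"
Result: dhbgagai

dhbgagai


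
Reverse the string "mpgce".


Input: mpgce
Reading characters right to left:
  Position 4: 'e'
  Position 3: 'c'
  Position 2: 'g'
  Position 1: 'p'
  Position 0: 'm'
Reversed: ecgpm

ecgpm


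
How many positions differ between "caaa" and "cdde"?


Comparing "caaa" and "cdde" position by position:
  Position 0: 'c' vs 'c' => same
  Position 1: 'a' vs 'd' => DIFFER
  Position 2: 'a' vs 'd' => DIFFER
  Position 3: 'a' vs 'e' => DIFFER
Positions that differ: 3

3


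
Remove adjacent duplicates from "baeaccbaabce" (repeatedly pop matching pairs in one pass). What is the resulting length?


Input: baeaccbaabce
Stack-based adjacent duplicate removal:
  Read 'b': push. Stack: b
  Read 'a': push. Stack: ba
  Read 'e': push. Stack: bae
  Read 'a': push. Stack: baea
  Read 'c': push. Stack: baeac
  Read 'c': matches stack top 'c' => pop. Stack: baea
  Read 'b': push. Stack: baeab
  Read 'a': push. Stack: baeaba
  Read 'a': matches stack top 'a' => pop. Stack: baeab
  Read 'b': matches stack top 'b' => pop. Stack: baea
  Read 'c': push. Stack: baeac
  Read 'e': push. Stack: baeace
Final stack: "baeace" (length 6)

6


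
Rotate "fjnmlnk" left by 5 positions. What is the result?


Input: "fjnmlnk", rotate left by 5
First 5 characters: "fjnml"
Remaining characters: "nk"
Concatenate remaining + first: "nk" + "fjnml" = "nkfjnml"

nkfjnml


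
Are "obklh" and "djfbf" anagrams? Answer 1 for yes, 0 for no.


Strings: "obklh", "djfbf"
Sorted first:  bhklo
Sorted second: bdffj
Differ at position 1: 'h' vs 'd' => not anagrams

0


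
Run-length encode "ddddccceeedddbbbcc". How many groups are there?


Input: ddddccceeedddbbbcc
Scanning for consecutive runs:
  Group 1: 'd' x 4 (positions 0-3)
  Group 2: 'c' x 3 (positions 4-6)
  Group 3: 'e' x 3 (positions 7-9)
  Group 4: 'd' x 3 (positions 10-12)
  Group 5: 'b' x 3 (positions 13-15)
  Group 6: 'c' x 2 (positions 16-17)
Total groups: 6

6


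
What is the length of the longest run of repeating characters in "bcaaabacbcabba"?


Input: "bcaaabacbcabba"
Scanning for longest run:
  Position 1 ('c'): new char, reset run to 1
  Position 2 ('a'): new char, reset run to 1
  Position 3 ('a'): continues run of 'a', length=2
  Position 4 ('a'): continues run of 'a', length=3
  Position 5 ('b'): new char, reset run to 1
  Position 6 ('a'): new char, reset run to 1
  Position 7 ('c'): new char, reset run to 1
  Position 8 ('b'): new char, reset run to 1
  Position 9 ('c'): new char, reset run to 1
  Position 10 ('a'): new char, reset run to 1
  Position 11 ('b'): new char, reset run to 1
  Position 12 ('b'): continues run of 'b', length=2
  Position 13 ('a'): new char, reset run to 1
Longest run: 'a' with length 3

3


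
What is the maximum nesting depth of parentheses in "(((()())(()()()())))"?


Input: "(((()())(()()()())))"
Tracking depth:
  Position 0 '(': depth becomes 1
  Position 1 '(': depth becomes 2
  Position 2 '(': depth becomes 3
  Position 3 '(': depth becomes 4
  Position 4 ')': depth becomes 3
  Position 5 '(': depth becomes 4
  Position 6 ')': depth becomes 3
  Position 7 ')': depth becomes 2
  Position 8 '(': depth becomes 3
  Position 9 '(': depth becomes 4
  Position 10 ')': depth becomes 3
  Position 11 '(': depth becomes 4
  Position 12 ')': depth becomes 3
  Position 13 '(': depth becomes 4
  Position 14 ')': depth becomes 3
  Position 15 '(': depth becomes 4
  Position 16 ')': depth becomes 3
  Position 17 ')': depth becomes 2
  Position 18 ')': depth becomes 1
  Position 19 ')': depth becomes 0
Maximum depth reached: 4

4


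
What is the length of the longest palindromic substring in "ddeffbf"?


Input: "ddeffbf"
Checking substrings for palindromes:
  [4:7] "fbf" (len 3) => palindrome
  [0:2] "dd" (len 2) => palindrome
  [3:5] "ff" (len 2) => palindrome
Longest palindromic substring: "fbf" with length 3

3


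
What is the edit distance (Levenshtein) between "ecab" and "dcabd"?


Computing edit distance: "ecab" -> "dcabd"
DP table:
           d    c    a    b    d
      0    1    2    3    4    5
  e   1    1    2    3    4    5
  c   2    2    1    2    3    4
  a   3    3    2    1    2    3
  b   4    4    3    2    1    2
Edit distance = dp[4][5] = 2

2


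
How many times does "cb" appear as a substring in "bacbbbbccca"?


Searching for "cb" in "bacbbbbccca"
Scanning each position:
  Position 0: "ba" => no
  Position 1: "ac" => no
  Position 2: "cb" => MATCH
  Position 3: "bb" => no
  Position 4: "bb" => no
  Position 5: "bb" => no
  Position 6: "bc" => no
  Position 7: "cc" => no
  Position 8: "cc" => no
  Position 9: "ca" => no
Total occurrences: 1

1


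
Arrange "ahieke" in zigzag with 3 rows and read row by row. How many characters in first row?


Zigzag "ahieke" into 3 rows:
Placing characters:
  'a' => row 0
  'h' => row 1
  'i' => row 2
  'e' => row 1
  'k' => row 0
  'e' => row 1
Rows:
  Row 0: "ak"
  Row 1: "hee"
  Row 2: "i"
First row length: 2

2


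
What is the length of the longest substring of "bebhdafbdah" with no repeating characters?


Input: "bebhdafbdah"
Sliding window (track last position of each char):
  Position 0 ('b'): window [0,0] length 1 -- new best
  Position 1 ('e'): window [0,1] length 2 -- new best
  Position 2 ('b'): repeat (last at 0), move window start to 1
  Position 2 ('b'): window [1,2] length 2
  Position 3 ('h'): window [1,3] length 3 -- new best
  Position 4 ('d'): window [1,4] length 4 -- new best
  Position 5 ('a'): window [1,5] length 5 -- new best
  Position 6 ('f'): window [1,6] length 6 -- new best
  Position 7 ('b'): repeat (last at 2), move window start to 3
  Position 7 ('b'): window [3,7] length 5
  Position 8 ('d'): repeat (last at 4), move window start to 5
  Position 8 ('d'): window [5,8] length 4
  Position 9 ('a'): repeat (last at 5), move window start to 6
  Position 9 ('a'): window [6,9] length 4
  Position 10 ('h'): window [6,10] length 5
Longest substring with no repeats: "ebhdaf" with length 6

6


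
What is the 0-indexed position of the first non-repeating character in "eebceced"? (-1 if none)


Input: eebceced
Character frequencies:
  'b': 1
  'c': 2
  'd': 1
  'e': 4
Scanning left to right for freq == 1:
  Position 0 ('e'): freq=4, skip
  Position 1 ('e'): freq=4, skip
  Position 2 ('b'): unique! => answer = 2

2


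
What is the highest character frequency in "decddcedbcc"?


Input: decddcedbcc
Character counts:
  'b': 1
  'c': 4
  'd': 4
  'e': 2
Maximum frequency: 4

4


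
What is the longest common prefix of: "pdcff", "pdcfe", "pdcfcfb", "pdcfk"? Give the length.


Words: pdcff, pdcfe, pdcfcfb, pdcfk
  Position 0: all 'p' => match
  Position 1: all 'd' => match
  Position 2: all 'c' => match
  Position 3: all 'f' => match
  Position 4: ('f', 'e', 'c', 'k') => mismatch, stop
LCP = "pdcf" (length 4)

4


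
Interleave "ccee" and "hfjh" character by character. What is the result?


Interleaving "ccee" and "hfjh":
  Position 0: 'c' from first, 'h' from second => "ch"
  Position 1: 'c' from first, 'f' from second => "cf"
  Position 2: 'e' from first, 'j' from second => "ej"
  Position 3: 'e' from first, 'h' from second => "eh"
Result: chcfejeh

chcfejeh


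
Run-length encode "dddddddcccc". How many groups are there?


Input: dddddddcccc
Scanning for consecutive runs:
  Group 1: 'd' x 7 (positions 0-6)
  Group 2: 'c' x 4 (positions 7-10)
Total groups: 2

2


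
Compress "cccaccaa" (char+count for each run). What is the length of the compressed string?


Input: cccaccaa
Runs:
  'c' x 3 => "c3"
  'a' x 1 => "a1"
  'c' x 2 => "c2"
  'a' x 2 => "a2"
Compressed: "c3a1c2a2"
Compressed length: 8

8


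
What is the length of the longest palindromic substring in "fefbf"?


Input: "fefbf"
Checking substrings for palindromes:
  [0:3] "fef" (len 3) => palindrome
  [2:5] "fbf" (len 3) => palindrome
Longest palindromic substring: "fef" with length 3

3


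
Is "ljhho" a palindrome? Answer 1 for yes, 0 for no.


Input: ljhho
Reversed: ohhjl
  Compare pos 0 ('l') with pos 4 ('o'): MISMATCH
  Compare pos 1 ('j') with pos 3 ('h'): MISMATCH
Result: not a palindrome

0


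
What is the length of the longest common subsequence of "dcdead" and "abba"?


LCS of "dcdead" and "abba"
DP table:
           a    b    b    a
      0    0    0    0    0
  d   0    0    0    0    0
  c   0    0    0    0    0
  d   0    0    0    0    0
  e   0    0    0    0    0
  a   0    1    1    1    1
  d   0    1    1    1    1
LCS length = dp[6][4] = 1

1


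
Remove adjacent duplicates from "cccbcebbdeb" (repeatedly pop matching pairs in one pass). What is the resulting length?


Input: cccbcebbdeb
Stack-based adjacent duplicate removal:
  Read 'c': push. Stack: c
  Read 'c': matches stack top 'c' => pop. Stack: (empty)
  Read 'c': push. Stack: c
  Read 'b': push. Stack: cb
  Read 'c': push. Stack: cbc
  Read 'e': push. Stack: cbce
  Read 'b': push. Stack: cbceb
  Read 'b': matches stack top 'b' => pop. Stack: cbce
  Read 'd': push. Stack: cbced
  Read 'e': push. Stack: cbcede
  Read 'b': push. Stack: cbcedeb
Final stack: "cbcedeb" (length 7)

7


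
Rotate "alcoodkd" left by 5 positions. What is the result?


Input: "alcoodkd", rotate left by 5
First 5 characters: "alcoo"
Remaining characters: "dkd"
Concatenate remaining + first: "dkd" + "alcoo" = "dkdalcoo"

dkdalcoo


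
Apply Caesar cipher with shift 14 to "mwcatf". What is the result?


Caesar cipher: shift "mwcatf" by 14
  'm' (pos 12) + 14 = pos 0 = 'a'
  'w' (pos 22) + 14 = pos 10 = 'k'
  'c' (pos 2) + 14 = pos 16 = 'q'
  'a' (pos 0) + 14 = pos 14 = 'o'
  't' (pos 19) + 14 = pos 7 = 'h'
  'f' (pos 5) + 14 = pos 19 = 't'
Result: akqoht

akqoht


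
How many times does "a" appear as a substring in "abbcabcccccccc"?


Searching for "a" in "abbcabcccccccc"
Scanning each position:
  Position 0: "a" => MATCH
  Position 1: "b" => no
  Position 2: "b" => no
  Position 3: "c" => no
  Position 4: "a" => MATCH
  Position 5: "b" => no
  Position 6: "c" => no
  Position 7: "c" => no
  Position 8: "c" => no
  Position 9: "c" => no
  Position 10: "c" => no
  Position 11: "c" => no
  Position 12: "c" => no
  Position 13: "c" => no
Total occurrences: 2

2


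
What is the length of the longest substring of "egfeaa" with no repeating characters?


Input: "egfeaa"
Sliding window (track last position of each char):
  Position 0 ('e'): window [0,0] length 1 -- new best
  Position 1 ('g'): window [0,1] length 2 -- new best
  Position 2 ('f'): window [0,2] length 3 -- new best
  Position 3 ('e'): repeat (last at 0), move window start to 1
  Position 3 ('e'): window [1,3] length 3
  Position 4 ('a'): window [1,4] length 4 -- new best
  Position 5 ('a'): repeat (last at 4), move window start to 5
  Position 5 ('a'): window [5,5] length 1
Longest substring with no repeats: "gfea" with length 4

4


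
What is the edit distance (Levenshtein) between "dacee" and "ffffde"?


Computing edit distance: "dacee" -> "ffffde"
DP table:
           f    f    f    f    d    e
      0    1    2    3    4    5    6
  d   1    1    2    3    4    4    5
  a   2    2    2    3    4    5    5
  c   3    3    3    3    4    5    6
  e   4    4    4    4    4    5    5
  e   5    5    5    5    5    5    5
Edit distance = dp[5][6] = 5

5


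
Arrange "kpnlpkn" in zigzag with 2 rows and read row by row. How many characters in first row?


Zigzag "kpnlpkn" into 2 rows:
Placing characters:
  'k' => row 0
  'p' => row 1
  'n' => row 0
  'l' => row 1
  'p' => row 0
  'k' => row 1
  'n' => row 0
Rows:
  Row 0: "knpn"
  Row 1: "plk"
First row length: 4

4


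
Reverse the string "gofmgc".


Input: gofmgc
Reading characters right to left:
  Position 5: 'c'
  Position 4: 'g'
  Position 3: 'm'
  Position 2: 'f'
  Position 1: 'o'
  Position 0: 'g'
Reversed: cgmfog

cgmfog


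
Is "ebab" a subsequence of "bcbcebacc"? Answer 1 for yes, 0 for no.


Check if "ebab" is a subsequence of "bcbcebacc"
Greedy scan:
  Position 0 ('b'): no match needed
  Position 1 ('c'): no match needed
  Position 2 ('b'): no match needed
  Position 3 ('c'): no match needed
  Position 4 ('e'): matches sub[0] = 'e'
  Position 5 ('b'): matches sub[1] = 'b'
  Position 6 ('a'): matches sub[2] = 'a'
  Position 7 ('c'): no match needed
  Position 8 ('c'): no match needed
Only matched 3/4 characters => not a subsequence

0


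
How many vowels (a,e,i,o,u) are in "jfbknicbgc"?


Input: jfbknicbgc
Checking each character:
  'j' at position 0: consonant
  'f' at position 1: consonant
  'b' at position 2: consonant
  'k' at position 3: consonant
  'n' at position 4: consonant
  'i' at position 5: vowel (running total: 1)
  'c' at position 6: consonant
  'b' at position 7: consonant
  'g' at position 8: consonant
  'c' at position 9: consonant
Total vowels: 1

1


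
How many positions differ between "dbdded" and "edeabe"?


Comparing "dbdded" and "edeabe" position by position:
  Position 0: 'd' vs 'e' => DIFFER
  Position 1: 'b' vs 'd' => DIFFER
  Position 2: 'd' vs 'e' => DIFFER
  Position 3: 'd' vs 'a' => DIFFER
  Position 4: 'e' vs 'b' => DIFFER
  Position 5: 'd' vs 'e' => DIFFER
Positions that differ: 6

6


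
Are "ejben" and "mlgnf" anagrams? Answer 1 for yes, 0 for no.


Strings: "ejben", "mlgnf"
Sorted first:  beejn
Sorted second: fglmn
Differ at position 0: 'b' vs 'f' => not anagrams

0


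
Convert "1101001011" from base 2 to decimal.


Input: "1101001011" in base 2
Positional expansion:
  Digit '1' (value 1) x 2^9 = 512
  Digit '1' (value 1) x 2^8 = 256
  Digit '0' (value 0) x 2^7 = 0
  Digit '1' (value 1) x 2^6 = 64
  Digit '0' (value 0) x 2^5 = 0
  Digit '0' (value 0) x 2^4 = 0
  Digit '1' (value 1) x 2^3 = 8
  Digit '0' (value 0) x 2^2 = 0
  Digit '1' (value 1) x 2^1 = 2
  Digit '1' (value 1) x 2^0 = 1
Sum = 843

843


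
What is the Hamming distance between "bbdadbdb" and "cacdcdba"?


Comparing "bbdadbdb" and "cacdcdba" position by position:
  Position 0: 'b' vs 'c' => differ
  Position 1: 'b' vs 'a' => differ
  Position 2: 'd' vs 'c' => differ
  Position 3: 'a' vs 'd' => differ
  Position 4: 'd' vs 'c' => differ
  Position 5: 'b' vs 'd' => differ
  Position 6: 'd' vs 'b' => differ
  Position 7: 'b' vs 'a' => differ
Total differences (Hamming distance): 8

8


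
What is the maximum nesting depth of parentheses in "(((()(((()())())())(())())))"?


Input: "(((()(((()())())())(())())))"
Tracking depth:
  Position 0 '(': depth becomes 1
  Position 1 '(': depth becomes 2
  Position 2 '(': depth becomes 3
  Position 3 '(': depth becomes 4
  Position 4 ')': depth becomes 3
  Position 5 '(': depth becomes 4
  Position 6 '(': depth becomes 5
  Position 7 '(': depth becomes 6
  Position 8 '(': depth becomes 7
  Position 9 ')': depth becomes 6
  Position 10 '(': depth becomes 7
  Position 11 ')': depth becomes 6
  Position 12 ')': depth becomes 5
  Position 13 '(': depth becomes 6
  Position 14 ')': depth becomes 5
  Position 15 ')': depth becomes 4
  Position 16 '(': depth becomes 5
  Position 17 ')': depth becomes 4
  Position 18 ')': depth becomes 3
  Position 19 '(': depth becomes 4
  Position 20 '(': depth becomes 5
  Position 21 ')': depth becomes 4
  Position 22 ')': depth becomes 3
  Position 23 '(': depth becomes 4
  Position 24 ')': depth becomes 3
  Position 25 ')': depth becomes 2
  Position 26 ')': depth becomes 1
  Position 27 ')': depth becomes 0
Maximum depth reached: 7

7


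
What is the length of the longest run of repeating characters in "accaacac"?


Input: "accaacac"
Scanning for longest run:
  Position 1 ('c'): new char, reset run to 1
  Position 2 ('c'): continues run of 'c', length=2
  Position 3 ('a'): new char, reset run to 1
  Position 4 ('a'): continues run of 'a', length=2
  Position 5 ('c'): new char, reset run to 1
  Position 6 ('a'): new char, reset run to 1
  Position 7 ('c'): new char, reset run to 1
Longest run: 'c' with length 2

2


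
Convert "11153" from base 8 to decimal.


Input: "11153" in base 8
Positional expansion:
  Digit '1' (value 1) x 8^4 = 4096
  Digit '1' (value 1) x 8^3 = 512
  Digit '1' (value 1) x 8^2 = 64
  Digit '5' (value 5) x 8^1 = 40
  Digit '3' (value 3) x 8^0 = 3
Sum = 4715

4715


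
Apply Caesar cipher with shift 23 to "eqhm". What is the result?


Caesar cipher: shift "eqhm" by 23
  'e' (pos 4) + 23 = pos 1 = 'b'
  'q' (pos 16) + 23 = pos 13 = 'n'
  'h' (pos 7) + 23 = pos 4 = 'e'
  'm' (pos 12) + 23 = pos 9 = 'j'
Result: bnej

bnej


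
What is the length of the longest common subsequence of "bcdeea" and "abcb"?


LCS of "bcdeea" and "abcb"
DP table:
           a    b    c    b
      0    0    0    0    0
  b   0    0    1    1    1
  c   0    0    1    2    2
  d   0    0    1    2    2
  e   0    0    1    2    2
  e   0    0    1    2    2
  a   0    1    1    2    2
LCS length = dp[6][4] = 2

2


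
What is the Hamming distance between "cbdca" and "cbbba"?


Comparing "cbdca" and "cbbba" position by position:
  Position 0: 'c' vs 'c' => same
  Position 1: 'b' vs 'b' => same
  Position 2: 'd' vs 'b' => differ
  Position 3: 'c' vs 'b' => differ
  Position 4: 'a' vs 'a' => same
Total differences (Hamming distance): 2

2


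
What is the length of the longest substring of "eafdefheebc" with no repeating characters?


Input: "eafdefheebc"
Sliding window (track last position of each char):
  Position 0 ('e'): window [0,0] length 1 -- new best
  Position 1 ('a'): window [0,1] length 2 -- new best
  Position 2 ('f'): window [0,2] length 3 -- new best
  Position 3 ('d'): window [0,3] length 4 -- new best
  Position 4 ('e'): repeat (last at 0), move window start to 1
  Position 4 ('e'): window [1,4] length 4
  Position 5 ('f'): repeat (last at 2), move window start to 3
  Position 5 ('f'): window [3,5] length 3
  Position 6 ('h'): window [3,6] length 4
  Position 7 ('e'): repeat (last at 4), move window start to 5
  Position 7 ('e'): window [5,7] length 3
  Position 8 ('e'): repeat (last at 7), move window start to 8
  Position 8 ('e'): window [8,8] length 1
  Position 9 ('b'): window [8,9] length 2
  Position 10 ('c'): window [8,10] length 3
Longest substring with no repeats: "eafd" with length 4

4


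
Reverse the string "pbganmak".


Input: pbganmak
Reading characters right to left:
  Position 7: 'k'
  Position 6: 'a'
  Position 5: 'm'
  Position 4: 'n'
  Position 3: 'a'
  Position 2: 'g'
  Position 1: 'b'
  Position 0: 'p'
Reversed: kamnagbp

kamnagbp


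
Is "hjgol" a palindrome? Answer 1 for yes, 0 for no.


Input: hjgol
Reversed: logjh
  Compare pos 0 ('h') with pos 4 ('l'): MISMATCH
  Compare pos 1 ('j') with pos 3 ('o'): MISMATCH
Result: not a palindrome

0


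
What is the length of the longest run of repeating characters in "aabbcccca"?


Input: "aabbcccca"
Scanning for longest run:
  Position 1 ('a'): continues run of 'a', length=2
  Position 2 ('b'): new char, reset run to 1
  Position 3 ('b'): continues run of 'b', length=2
  Position 4 ('c'): new char, reset run to 1
  Position 5 ('c'): continues run of 'c', length=2
  Position 6 ('c'): continues run of 'c', length=3
  Position 7 ('c'): continues run of 'c', length=4
  Position 8 ('a'): new char, reset run to 1
Longest run: 'c' with length 4

4


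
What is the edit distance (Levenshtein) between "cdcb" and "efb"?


Computing edit distance: "cdcb" -> "efb"
DP table:
           e    f    b
      0    1    2    3
  c   1    1    2    3
  d   2    2    2    3
  c   3    3    3    3
  b   4    4    4    3
Edit distance = dp[4][3] = 3

3


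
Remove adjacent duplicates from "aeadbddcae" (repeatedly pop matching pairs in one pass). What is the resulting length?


Input: aeadbddcae
Stack-based adjacent duplicate removal:
  Read 'a': push. Stack: a
  Read 'e': push. Stack: ae
  Read 'a': push. Stack: aea
  Read 'd': push. Stack: aead
  Read 'b': push. Stack: aeadb
  Read 'd': push. Stack: aeadbd
  Read 'd': matches stack top 'd' => pop. Stack: aeadb
  Read 'c': push. Stack: aeadbc
  Read 'a': push. Stack: aeadbca
  Read 'e': push. Stack: aeadbcae
Final stack: "aeadbcae" (length 8)

8


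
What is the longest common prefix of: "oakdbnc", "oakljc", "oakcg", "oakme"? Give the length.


Words: oakdbnc, oakljc, oakcg, oakme
  Position 0: all 'o' => match
  Position 1: all 'a' => match
  Position 2: all 'k' => match
  Position 3: ('d', 'l', 'c', 'm') => mismatch, stop
LCP = "oak" (length 3)

3


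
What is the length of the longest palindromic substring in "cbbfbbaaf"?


Input: "cbbfbbaaf"
Checking substrings for palindromes:
  [1:6] "bbfbb" (len 5) => palindrome
  [2:5] "bfb" (len 3) => palindrome
  [1:3] "bb" (len 2) => palindrome
  [4:6] "bb" (len 2) => palindrome
  [6:8] "aa" (len 2) => palindrome
Longest palindromic substring: "bbfbb" with length 5

5


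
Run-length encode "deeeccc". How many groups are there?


Input: deeeccc
Scanning for consecutive runs:
  Group 1: 'd' x 1 (positions 0-0)
  Group 2: 'e' x 3 (positions 1-3)
  Group 3: 'c' x 3 (positions 4-6)
Total groups: 3

3


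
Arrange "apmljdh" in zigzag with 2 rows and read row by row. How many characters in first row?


Zigzag "apmljdh" into 2 rows:
Placing characters:
  'a' => row 0
  'p' => row 1
  'm' => row 0
  'l' => row 1
  'j' => row 0
  'd' => row 1
  'h' => row 0
Rows:
  Row 0: "amjh"
  Row 1: "pld"
First row length: 4

4


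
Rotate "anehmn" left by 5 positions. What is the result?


Input: "anehmn", rotate left by 5
First 5 characters: "anehm"
Remaining characters: "n"
Concatenate remaining + first: "n" + "anehm" = "nanehm"

nanehm


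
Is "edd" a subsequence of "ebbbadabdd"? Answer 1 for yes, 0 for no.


Check if "edd" is a subsequence of "ebbbadabdd"
Greedy scan:
  Position 0 ('e'): matches sub[0] = 'e'
  Position 1 ('b'): no match needed
  Position 2 ('b'): no match needed
  Position 3 ('b'): no match needed
  Position 4 ('a'): no match needed
  Position 5 ('d'): matches sub[1] = 'd'
  Position 6 ('a'): no match needed
  Position 7 ('b'): no match needed
  Position 8 ('d'): matches sub[2] = 'd'
  Position 9 ('d'): no match needed
All 3 characters matched => is a subsequence

1


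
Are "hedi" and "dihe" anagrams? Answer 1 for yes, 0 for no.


Strings: "hedi", "dihe"
Sorted first:  dehi
Sorted second: dehi
Sorted forms match => anagrams

1


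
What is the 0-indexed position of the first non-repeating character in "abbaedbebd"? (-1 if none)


Input: abbaedbebd
Character frequencies:
  'a': 2
  'b': 4
  'd': 2
  'e': 2
Scanning left to right for freq == 1:
  Position 0 ('a'): freq=2, skip
  Position 1 ('b'): freq=4, skip
  Position 2 ('b'): freq=4, skip
  Position 3 ('a'): freq=2, skip
  Position 4 ('e'): freq=2, skip
  Position 5 ('d'): freq=2, skip
  Position 6 ('b'): freq=4, skip
  Position 7 ('e'): freq=2, skip
  Position 8 ('b'): freq=4, skip
  Position 9 ('d'): freq=2, skip
  No unique character found => answer = -1

-1


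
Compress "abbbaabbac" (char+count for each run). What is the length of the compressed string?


Input: abbbaabbac
Runs:
  'a' x 1 => "a1"
  'b' x 3 => "b3"
  'a' x 2 => "a2"
  'b' x 2 => "b2"
  'a' x 1 => "a1"
  'c' x 1 => "c1"
Compressed: "a1b3a2b2a1c1"
Compressed length: 12

12


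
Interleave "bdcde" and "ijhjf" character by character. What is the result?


Interleaving "bdcde" and "ijhjf":
  Position 0: 'b' from first, 'i' from second => "bi"
  Position 1: 'd' from first, 'j' from second => "dj"
  Position 2: 'c' from first, 'h' from second => "ch"
  Position 3: 'd' from first, 'j' from second => "dj"
  Position 4: 'e' from first, 'f' from second => "ef"
Result: bidjchdjef

bidjchdjef


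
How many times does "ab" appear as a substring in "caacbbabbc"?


Searching for "ab" in "caacbbabbc"
Scanning each position:
  Position 0: "ca" => no
  Position 1: "aa" => no
  Position 2: "ac" => no
  Position 3: "cb" => no
  Position 4: "bb" => no
  Position 5: "ba" => no
  Position 6: "ab" => MATCH
  Position 7: "bb" => no
  Position 8: "bc" => no
Total occurrences: 1

1


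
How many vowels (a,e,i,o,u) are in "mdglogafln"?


Input: mdglogafln
Checking each character:
  'm' at position 0: consonant
  'd' at position 1: consonant
  'g' at position 2: consonant
  'l' at position 3: consonant
  'o' at position 4: vowel (running total: 1)
  'g' at position 5: consonant
  'a' at position 6: vowel (running total: 2)
  'f' at position 7: consonant
  'l' at position 8: consonant
  'n' at position 9: consonant
Total vowels: 2

2


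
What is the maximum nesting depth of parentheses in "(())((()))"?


Input: "(())((()))"
Tracking depth:
  Position 0 '(': depth becomes 1
  Position 1 '(': depth becomes 2
  Position 2 ')': depth becomes 1
  Position 3 ')': depth becomes 0
  Position 4 '(': depth becomes 1
  Position 5 '(': depth becomes 2
  Position 6 '(': depth becomes 3
  Position 7 ')': depth becomes 2
  Position 8 ')': depth becomes 1
  Position 9 ')': depth becomes 0
Maximum depth reached: 3

3


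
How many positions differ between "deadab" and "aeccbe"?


Comparing "deadab" and "aeccbe" position by position:
  Position 0: 'd' vs 'a' => DIFFER
  Position 1: 'e' vs 'e' => same
  Position 2: 'a' vs 'c' => DIFFER
  Position 3: 'd' vs 'c' => DIFFER
  Position 4: 'a' vs 'b' => DIFFER
  Position 5: 'b' vs 'e' => DIFFER
Positions that differ: 5

5


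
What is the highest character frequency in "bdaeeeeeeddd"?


Input: bdaeeeeeeddd
Character counts:
  'a': 1
  'b': 1
  'd': 4
  'e': 6
Maximum frequency: 6

6


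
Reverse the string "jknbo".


Input: jknbo
Reading characters right to left:
  Position 4: 'o'
  Position 3: 'b'
  Position 2: 'n'
  Position 1: 'k'
  Position 0: 'j'
Reversed: obnkj

obnkj


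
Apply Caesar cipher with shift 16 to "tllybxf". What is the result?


Caesar cipher: shift "tllybxf" by 16
  't' (pos 19) + 16 = pos 9 = 'j'
  'l' (pos 11) + 16 = pos 1 = 'b'
  'l' (pos 11) + 16 = pos 1 = 'b'
  'y' (pos 24) + 16 = pos 14 = 'o'
  'b' (pos 1) + 16 = pos 17 = 'r'
  'x' (pos 23) + 16 = pos 13 = 'n'
  'f' (pos 5) + 16 = pos 21 = 'v'
Result: jbbornv

jbbornv


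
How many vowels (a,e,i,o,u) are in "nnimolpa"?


Input: nnimolpa
Checking each character:
  'n' at position 0: consonant
  'n' at position 1: consonant
  'i' at position 2: vowel (running total: 1)
  'm' at position 3: consonant
  'o' at position 4: vowel (running total: 2)
  'l' at position 5: consonant
  'p' at position 6: consonant
  'a' at position 7: vowel (running total: 3)
Total vowels: 3

3


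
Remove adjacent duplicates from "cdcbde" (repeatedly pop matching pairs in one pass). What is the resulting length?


Input: cdcbde
Stack-based adjacent duplicate removal:
  Read 'c': push. Stack: c
  Read 'd': push. Stack: cd
  Read 'c': push. Stack: cdc
  Read 'b': push. Stack: cdcb
  Read 'd': push. Stack: cdcbd
  Read 'e': push. Stack: cdcbde
Final stack: "cdcbde" (length 6)

6


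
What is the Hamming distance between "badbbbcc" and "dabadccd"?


Comparing "badbbbcc" and "dabadccd" position by position:
  Position 0: 'b' vs 'd' => differ
  Position 1: 'a' vs 'a' => same
  Position 2: 'd' vs 'b' => differ
  Position 3: 'b' vs 'a' => differ
  Position 4: 'b' vs 'd' => differ
  Position 5: 'b' vs 'c' => differ
  Position 6: 'c' vs 'c' => same
  Position 7: 'c' vs 'd' => differ
Total differences (Hamming distance): 6

6


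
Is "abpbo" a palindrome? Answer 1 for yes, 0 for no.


Input: abpbo
Reversed: obpba
  Compare pos 0 ('a') with pos 4 ('o'): MISMATCH
  Compare pos 1 ('b') with pos 3 ('b'): match
Result: not a palindrome

0


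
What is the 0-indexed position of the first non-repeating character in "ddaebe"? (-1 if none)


Input: ddaebe
Character frequencies:
  'a': 1
  'b': 1
  'd': 2
  'e': 2
Scanning left to right for freq == 1:
  Position 0 ('d'): freq=2, skip
  Position 1 ('d'): freq=2, skip
  Position 2 ('a'): unique! => answer = 2

2


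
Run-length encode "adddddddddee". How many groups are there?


Input: adddddddddee
Scanning for consecutive runs:
  Group 1: 'a' x 1 (positions 0-0)
  Group 2: 'd' x 9 (positions 1-9)
  Group 3: 'e' x 2 (positions 10-11)
Total groups: 3

3


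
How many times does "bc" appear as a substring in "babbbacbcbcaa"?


Searching for "bc" in "babbbacbcbcaa"
Scanning each position:
  Position 0: "ba" => no
  Position 1: "ab" => no
  Position 2: "bb" => no
  Position 3: "bb" => no
  Position 4: "ba" => no
  Position 5: "ac" => no
  Position 6: "cb" => no
  Position 7: "bc" => MATCH
  Position 8: "cb" => no
  Position 9: "bc" => MATCH
  Position 10: "ca" => no
  Position 11: "aa" => no
Total occurrences: 2

2


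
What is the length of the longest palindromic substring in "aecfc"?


Input: "aecfc"
Checking substrings for palindromes:
  [2:5] "cfc" (len 3) => palindrome
Longest palindromic substring: "cfc" with length 3

3


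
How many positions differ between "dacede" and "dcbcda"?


Comparing "dacede" and "dcbcda" position by position:
  Position 0: 'd' vs 'd' => same
  Position 1: 'a' vs 'c' => DIFFER
  Position 2: 'c' vs 'b' => DIFFER
  Position 3: 'e' vs 'c' => DIFFER
  Position 4: 'd' vs 'd' => same
  Position 5: 'e' vs 'a' => DIFFER
Positions that differ: 4

4
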